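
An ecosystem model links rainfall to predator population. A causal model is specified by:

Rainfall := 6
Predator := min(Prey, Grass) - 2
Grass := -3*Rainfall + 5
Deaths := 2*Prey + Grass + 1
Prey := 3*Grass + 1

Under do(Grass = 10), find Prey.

31

The intervention breaks the incoming arrows to Grass: Grass := -3*Rainfall + 5 no longer applies, and Grass = 10.
Prey = 3*Grass + 1  [with Grass=10]  = 31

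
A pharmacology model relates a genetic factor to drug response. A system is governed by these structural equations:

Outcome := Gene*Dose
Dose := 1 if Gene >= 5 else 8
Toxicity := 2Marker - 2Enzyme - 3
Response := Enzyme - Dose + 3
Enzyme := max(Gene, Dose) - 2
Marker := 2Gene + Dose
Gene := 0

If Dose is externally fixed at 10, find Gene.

0

Under do(Dose=10), the mechanism Dose := 1 if Gene >= 5 else 8 is discarded; Dose is fixed at 10.
Gene is not downstream of the intervention, so its value is determined by the original equations.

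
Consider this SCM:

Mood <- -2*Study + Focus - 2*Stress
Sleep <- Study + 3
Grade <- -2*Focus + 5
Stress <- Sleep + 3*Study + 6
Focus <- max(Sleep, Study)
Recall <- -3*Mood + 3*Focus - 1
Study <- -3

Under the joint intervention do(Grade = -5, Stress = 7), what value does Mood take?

-8

Under do(Grade = -5, Stress = 7), each intervened variable's structural equation is replaced by its fixed value.
Sleep = Study + 3  [with Study=-3]  = 0
Focus = max(Sleep, Study)  [with Sleep=0, Study=-3]  = 0
Mood = -2*Study + Focus - 2*Stress  [with Study=-3, Focus=0, Stress=7]  = -8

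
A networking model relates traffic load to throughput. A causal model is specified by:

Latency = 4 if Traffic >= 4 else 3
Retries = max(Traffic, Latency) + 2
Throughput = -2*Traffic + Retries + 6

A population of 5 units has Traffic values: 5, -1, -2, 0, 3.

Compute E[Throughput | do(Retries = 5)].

9

Under do(Retries=5), Retries's equation is replaced by Retries=5 for every unit. Per-unit Throughput: 1, 13, 15, 11, 5. Mean = 9.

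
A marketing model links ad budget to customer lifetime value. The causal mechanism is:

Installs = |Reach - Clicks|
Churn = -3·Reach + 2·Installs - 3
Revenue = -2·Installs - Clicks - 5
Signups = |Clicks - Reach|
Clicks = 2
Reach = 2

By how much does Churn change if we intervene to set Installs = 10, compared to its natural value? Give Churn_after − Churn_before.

do(Installs=10) replaces the equation Installs = |Reach - Clicks| with the constant Installs = 10.
Churn = -3·Reach + 2·Installs - 3  [with Reach=2, Installs=10]  = 11
Without intervention: Installs = |Reach - Clicks|  [with Reach=2, Clicks=2]  = 0; Churn = -3·Reach + 2·Installs - 3  [with Reach=2, Installs=0]  = -9.
Change = 11 − (-9) = 20.

20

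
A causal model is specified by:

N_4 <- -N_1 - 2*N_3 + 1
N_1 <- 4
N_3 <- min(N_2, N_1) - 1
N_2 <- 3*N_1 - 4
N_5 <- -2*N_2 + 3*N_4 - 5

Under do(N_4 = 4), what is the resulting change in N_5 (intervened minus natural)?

Intervening sets N_4 = 4 and removes its equation (N_4 <- -N_1 - 2*N_3 + 1).
N_2 = 3*N_1 - 4  [with N_1=4]  = 8
N_5 = -2*N_2 + 3*N_4 - 5  [with N_2=8, N_4=4]  = -9
Without intervention: N_2 = 3*N_1 - 4  [with N_1=4]  = 8; N_3 = min(N_2, N_1) - 1  [with N_2=8, N_1=4]  = 3; N_4 = -N_1 - 2*N_3 + 1  [with N_1=4, N_3=3]  = -9; N_5 = -2*N_2 + 3*N_4 - 5  [with N_2=8, N_4=-9]  = -48.
Change = -9 − (-48) = 39.

39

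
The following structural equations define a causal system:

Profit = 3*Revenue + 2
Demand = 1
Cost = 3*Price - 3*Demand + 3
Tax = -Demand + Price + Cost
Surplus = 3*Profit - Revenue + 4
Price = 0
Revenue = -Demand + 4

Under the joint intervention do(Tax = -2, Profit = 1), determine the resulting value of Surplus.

Under do(Tax = -2, Profit = 1), each intervened variable's structural equation is replaced by its fixed value.
Revenue = -Demand + 4  [with Demand=1]  = 3
Surplus = 3*Profit - Revenue + 4  [with Profit=1, Revenue=3]  = 4

4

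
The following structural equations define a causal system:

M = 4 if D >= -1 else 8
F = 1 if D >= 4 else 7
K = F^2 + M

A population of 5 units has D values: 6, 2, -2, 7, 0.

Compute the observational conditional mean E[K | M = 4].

Conditioning on M=4 selects the 4 unit(s) with D ∈ {6, 2, 7, 0}. Their K values: 5, 53, 5, 53. Mean = 29.

29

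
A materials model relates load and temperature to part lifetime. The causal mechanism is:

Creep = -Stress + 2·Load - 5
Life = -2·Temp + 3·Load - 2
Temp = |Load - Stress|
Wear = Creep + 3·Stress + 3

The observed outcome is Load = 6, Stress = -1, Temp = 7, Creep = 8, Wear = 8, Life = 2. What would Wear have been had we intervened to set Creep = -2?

Intervening sets Creep = -2 and removes its equation (Creep = -Stress + 2·Load - 5).
Wear = Creep + 3·Stress + 3  [with Creep=-2, Stress=-1]  = -2

-2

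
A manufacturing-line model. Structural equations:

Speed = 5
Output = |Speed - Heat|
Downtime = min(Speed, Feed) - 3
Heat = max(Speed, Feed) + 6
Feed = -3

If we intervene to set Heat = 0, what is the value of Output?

The intervention breaks the incoming arrows to Heat: Heat = max(Speed, Feed) + 6 no longer applies, and Heat = 0.
Output = |Speed - Heat|  [with Speed=5, Heat=0]  = 5

5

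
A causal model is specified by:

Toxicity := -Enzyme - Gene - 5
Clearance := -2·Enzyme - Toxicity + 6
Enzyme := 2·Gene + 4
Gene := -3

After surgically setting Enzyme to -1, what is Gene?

-3

Under do(Enzyme=-1), the mechanism Enzyme := 2·Gene + 4 is discarded; Enzyme is fixed at -1.
Gene is not downstream of the intervention, so its value is determined by the original equations.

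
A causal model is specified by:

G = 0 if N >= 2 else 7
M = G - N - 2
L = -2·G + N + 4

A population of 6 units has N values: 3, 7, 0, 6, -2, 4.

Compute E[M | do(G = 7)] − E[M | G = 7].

Every unit gets G=7 under the intervention. M values become 2, -2, 5, -1, 7, 1; E[M|do(G=7)] = 2.
E[M|G=7] averages over only the 2 units with G=7 (N = 0, -2): M = 5, 7, mean 6.
Difference = 2 − 6 = -4.

-4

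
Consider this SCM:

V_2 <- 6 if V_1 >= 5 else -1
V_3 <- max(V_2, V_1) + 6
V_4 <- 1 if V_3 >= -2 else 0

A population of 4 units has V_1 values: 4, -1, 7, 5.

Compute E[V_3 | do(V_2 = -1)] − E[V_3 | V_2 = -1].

Every unit gets V_2=-1 under the intervention. V_3 values become 10, 5, 13, 11; E[V_3|do(V_2=-1)] = 9.75.
Observing V_2=-1 restricts to units where V_2's equation naturally yields -1: V_1 ∈ {4, -1}. In that subpopulation V_3 = 10, 5, mean 7.5.
Difference = 9.75 − 7.5 = 2.25.

2.25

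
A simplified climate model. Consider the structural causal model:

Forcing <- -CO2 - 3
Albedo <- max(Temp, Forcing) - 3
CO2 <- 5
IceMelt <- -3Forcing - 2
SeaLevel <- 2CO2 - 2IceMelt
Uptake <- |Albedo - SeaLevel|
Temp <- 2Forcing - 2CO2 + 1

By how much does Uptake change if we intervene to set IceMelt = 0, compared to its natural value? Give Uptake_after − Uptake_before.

-2

The intervention breaks the incoming arrows to IceMelt: IceMelt <- -3Forcing - 2 no longer applies, and IceMelt = 0.
Forcing = -CO2 - 3  [with CO2=5]  = -8
Temp = 2Forcing - 2CO2 + 1  [with Forcing=-8, CO2=5]  = -25
Albedo = max(Temp, Forcing) - 3  [with Temp=-25, Forcing=-8]  = -11
SeaLevel = 2CO2 - 2IceMelt  [with CO2=5, IceMelt=0]  = 10
Uptake = |Albedo - SeaLevel|  [with Albedo=-11, SeaLevel=10]  = 21
Without intervention: Forcing = -CO2 - 3  [with CO2=5]  = -8; Temp = 2Forcing - 2CO2 + 1  [with Forcing=-8, CO2=5]  = -25; IceMelt = -3Forcing - 2  [with Forcing=-8]  = 22; Albedo = max(Temp, Forcing) - 3  [with Temp=-25, Forcing=-8]  = -11; SeaLevel = 2CO2 - 2IceMelt  [with CO2=5, IceMelt=22]  = -34; Uptake = |Albedo - SeaLevel|  [with Albedo=-11, SeaLevel=-34]  = 23.
Change = 21 − 23 = -2.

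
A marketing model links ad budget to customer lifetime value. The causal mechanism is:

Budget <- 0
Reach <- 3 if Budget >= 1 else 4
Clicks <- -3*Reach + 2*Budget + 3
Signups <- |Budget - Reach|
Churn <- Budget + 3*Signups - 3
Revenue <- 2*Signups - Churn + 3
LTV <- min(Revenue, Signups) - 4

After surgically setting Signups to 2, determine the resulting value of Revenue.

Under do(Signups=2), the mechanism Signups <- |Budget - Reach| is discarded; Signups is fixed at 2.
Churn = Budget + 3*Signups - 3  [with Budget=0, Signups=2]  = 3
Revenue = 2*Signups - Churn + 3  [with Signups=2, Churn=3]  = 4

4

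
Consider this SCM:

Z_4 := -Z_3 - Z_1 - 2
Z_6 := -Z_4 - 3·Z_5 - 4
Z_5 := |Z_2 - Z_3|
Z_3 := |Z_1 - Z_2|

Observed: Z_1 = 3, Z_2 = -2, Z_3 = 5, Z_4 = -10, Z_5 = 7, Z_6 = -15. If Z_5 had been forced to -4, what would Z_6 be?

The intervention breaks the incoming arrows to Z_5: Z_5 := |Z_2 - Z_3| no longer applies, and Z_5 = -4.
Z_3 = |Z_1 - Z_2|  [with Z_1=3, Z_2=-2]  = 5
Z_4 = -Z_3 - Z_1 - 2  [with Z_3=5, Z_1=3]  = -10
Z_6 = -Z_4 - 3·Z_5 - 4  [with Z_4=-10, Z_5=-4]  = 18

18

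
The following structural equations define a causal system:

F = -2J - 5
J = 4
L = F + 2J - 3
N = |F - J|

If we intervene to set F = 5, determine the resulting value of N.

1

Under do(F=5), the mechanism F = -2J - 5 is discarded; F is fixed at 5.
N = |F - J|  [with F=5, J=4]  = 1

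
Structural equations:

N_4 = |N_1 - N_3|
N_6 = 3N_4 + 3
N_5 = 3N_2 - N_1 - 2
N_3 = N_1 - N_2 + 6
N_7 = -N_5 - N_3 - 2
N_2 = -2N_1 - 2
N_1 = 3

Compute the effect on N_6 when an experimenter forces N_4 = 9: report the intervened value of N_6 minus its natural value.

-15

Under do(N_4=9), the mechanism N_4 = |N_1 - N_3| is discarded; N_4 is fixed at 9.
N_6 = 3N_4 + 3  [with N_4=9]  = 30
Without intervention: N_2 = -2N_1 - 2  [with N_1=3]  = -8; N_3 = N_1 - N_2 + 6  [with N_1=3, N_2=-8]  = 17; N_4 = |N_1 - N_3|  [with N_1=3, N_3=17]  = 14; N_6 = 3N_4 + 3  [with N_4=14]  = 45.
Change = 30 − 45 = -15.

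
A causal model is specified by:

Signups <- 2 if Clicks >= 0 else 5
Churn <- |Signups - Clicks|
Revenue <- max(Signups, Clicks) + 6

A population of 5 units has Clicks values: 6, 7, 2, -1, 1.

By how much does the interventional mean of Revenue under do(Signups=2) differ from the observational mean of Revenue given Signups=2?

do(Signups=2) breaks Signups's dependence on Clicks. With Signups=2 fixed, Revenue across the units is 12, 13, 8, 8, 8, mean 9.8.
E[Revenue|Signups=2] averages over only the 4 units with Signups=2 (Clicks = 6, 7, 2, 1): Revenue = 12, 13, 8, 8, mean 10.25.
Difference = 9.8 − 10.25 = -0.45.

-0.45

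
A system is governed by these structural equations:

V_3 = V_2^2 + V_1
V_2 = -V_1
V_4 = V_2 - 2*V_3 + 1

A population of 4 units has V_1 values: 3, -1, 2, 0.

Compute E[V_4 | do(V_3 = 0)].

0

Every unit gets V_3=0 under the intervention. V_4 values become -2, 2, -1, 1; E[V_4|do(V_3=0)] = 0.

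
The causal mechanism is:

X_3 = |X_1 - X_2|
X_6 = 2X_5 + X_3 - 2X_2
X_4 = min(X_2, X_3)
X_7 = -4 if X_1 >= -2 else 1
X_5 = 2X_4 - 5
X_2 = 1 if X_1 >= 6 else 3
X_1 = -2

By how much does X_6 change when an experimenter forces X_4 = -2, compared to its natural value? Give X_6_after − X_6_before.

-20

Under do(X_4=-2), the mechanism X_4 = min(X_2, X_3) is discarded; X_4 is fixed at -2.
X_2 = 1 if X_1 >= 6 else 3  [with X_1=-2]  = 3
X_3 = |X_1 - X_2|  [with X_1=-2, X_2=3]  = 5
X_5 = 2X_4 - 5  [with X_4=-2]  = -9
X_6 = 2X_5 + X_3 - 2X_2  [with X_5=-9, X_3=5, X_2=3]  = -19
Without intervention: X_2 = 1 if X_1 >= 6 else 3  [with X_1=-2]  = 3; X_3 = |X_1 - X_2|  [with X_1=-2, X_2=3]  = 5; X_4 = min(X_2, X_3)  [with X_2=3, X_3=5]  = 3; X_5 = 2X_4 - 5  [with X_4=3]  = 1; X_6 = 2X_5 + X_3 - 2X_2  [with X_5=1, X_3=5, X_2=3]  = 1.
Change = -19 − 1 = -20.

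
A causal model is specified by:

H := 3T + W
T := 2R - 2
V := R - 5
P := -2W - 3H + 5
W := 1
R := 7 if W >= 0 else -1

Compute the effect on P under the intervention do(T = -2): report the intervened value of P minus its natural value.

do(T=-2) replaces the equation T := 2R - 2 with the constant T = -2.
H = 3T + W  [with T=-2, W=1]  = -5
P = -2W - 3H + 5  [with W=1, H=-5]  = 18
Without intervention: R = 7 if W >= 0 else -1  [with W=1]  = 7; T = 2R - 2  [with R=7]  = 12; H = 3T + W  [with T=12, W=1]  = 37; P = -2W - 3H + 5  [with W=1, H=37]  = -108.
Change = 18 − (-108) = 126.

126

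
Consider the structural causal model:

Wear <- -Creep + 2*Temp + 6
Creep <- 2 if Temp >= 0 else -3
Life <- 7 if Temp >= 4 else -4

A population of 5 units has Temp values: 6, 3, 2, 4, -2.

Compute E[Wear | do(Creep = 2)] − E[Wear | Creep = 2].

Every unit gets Creep=2 under the intervention. Wear values become 16, 10, 8, 12, 0; E[Wear|do(Creep=2)] = 9.2.
Conditioning on Creep=2 selects the 4 unit(s) with Temp ∈ {6, 3, 2, 4}. Their Wear values: 16, 10, 8, 12. Mean = 11.5.
Difference = 9.2 − 11.5 = -2.3.

-2.3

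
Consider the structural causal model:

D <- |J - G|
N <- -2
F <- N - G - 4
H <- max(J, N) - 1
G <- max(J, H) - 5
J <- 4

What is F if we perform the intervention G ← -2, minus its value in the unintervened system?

Intervening sets G = -2 and removes its equation (G <- max(J, H) - 5).
F = N - G - 4  [with N=-2, G=-2]  = -4
Without intervention: H = max(J, N) - 1  [with J=4, N=-2]  = 3; G = max(J, H) - 5  [with J=4, H=3]  = -1; F = N - G - 4  [with N=-2, G=-1]  = -5.
Change = -4 − (-5) = 1.

1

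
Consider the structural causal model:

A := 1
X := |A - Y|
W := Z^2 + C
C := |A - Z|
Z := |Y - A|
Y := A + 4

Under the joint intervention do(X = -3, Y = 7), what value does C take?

5

The joint intervention fixes X = -3, Y = 7, removing each variable's own equation.
Z = |Y - A|  [with Y=7, A=1]  = 6
C = |A - Z|  [with A=1, Z=6]  = 5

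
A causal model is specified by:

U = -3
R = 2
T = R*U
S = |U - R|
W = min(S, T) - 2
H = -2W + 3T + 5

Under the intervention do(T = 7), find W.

do(T=7) replaces the equation T = R*U with the constant T = 7.
S = |U - R|  [with U=-3, R=2]  = 5
W = min(S, T) - 2  [with S=5, T=7]  = 3

3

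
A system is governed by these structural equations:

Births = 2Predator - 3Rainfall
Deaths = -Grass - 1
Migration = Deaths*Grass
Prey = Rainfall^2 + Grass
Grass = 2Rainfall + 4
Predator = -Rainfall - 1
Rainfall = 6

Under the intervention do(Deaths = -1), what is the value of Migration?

-16

Intervening sets Deaths = -1 and removes its equation (Deaths = -Grass - 1).
Grass = 2Rainfall + 4  [with Rainfall=6]  = 16
Migration = Deaths*Grass  [with Deaths=-1, Grass=16]  = -16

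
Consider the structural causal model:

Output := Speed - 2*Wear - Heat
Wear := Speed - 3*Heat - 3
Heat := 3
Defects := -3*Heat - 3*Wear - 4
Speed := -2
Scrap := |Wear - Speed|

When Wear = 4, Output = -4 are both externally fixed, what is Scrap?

The joint intervention fixes Wear = 4, Output = -4, removing each variable's own equation.
Scrap = |Wear - Speed|  [with Wear=4, Speed=-2]  = 6

6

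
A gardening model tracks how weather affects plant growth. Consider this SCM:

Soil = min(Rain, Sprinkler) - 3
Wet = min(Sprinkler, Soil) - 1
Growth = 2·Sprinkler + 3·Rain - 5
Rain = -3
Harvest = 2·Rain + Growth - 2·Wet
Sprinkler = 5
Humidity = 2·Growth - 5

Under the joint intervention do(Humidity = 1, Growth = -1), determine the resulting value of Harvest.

7

Setting Humidity = 1, Growth = -1 by intervention discards those variables' equations.
Soil = min(Rain, Sprinkler) - 3  [with Rain=-3, Sprinkler=5]  = -6
Wet = min(Sprinkler, Soil) - 1  [with Sprinkler=5, Soil=-6]  = -7
Harvest = 2·Rain + Growth - 2·Wet  [with Rain=-3, Growth=-1, Wet=-7]  = 7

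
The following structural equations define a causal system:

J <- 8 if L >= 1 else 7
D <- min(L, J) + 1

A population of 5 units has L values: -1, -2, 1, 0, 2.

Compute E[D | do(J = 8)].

1

Under do(J=8), J's equation is replaced by J=8 for every unit. Per-unit D: 0, -1, 2, 1, 3. Mean = 1.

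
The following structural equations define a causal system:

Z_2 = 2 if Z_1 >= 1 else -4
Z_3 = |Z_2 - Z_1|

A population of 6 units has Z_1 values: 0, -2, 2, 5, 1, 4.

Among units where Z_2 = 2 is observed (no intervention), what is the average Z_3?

Conditioning on Z_2=2 selects the 4 unit(s) with Z_1 ∈ {2, 5, 1, 4}. Their Z_3 values: 0, 3, 1, 2. Mean = 1.5.

1.5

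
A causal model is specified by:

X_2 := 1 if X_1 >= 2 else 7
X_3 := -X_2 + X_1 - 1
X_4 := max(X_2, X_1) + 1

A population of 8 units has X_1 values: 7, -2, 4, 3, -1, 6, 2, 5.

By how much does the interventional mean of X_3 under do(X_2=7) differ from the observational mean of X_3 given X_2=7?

4.5

The intervention sets X_2=7 in all 8 units regardless of X_1. Recomputing X_3 per unit gives -1, -10, -4, -5, -9, -2, -6, -3; average -5.
E[X_3|X_2=7] averages over only the 2 units with X_2=7 (X_1 = -2, -1): X_3 = -10, -9, mean -9.5.
Difference = -5 − (-9.5) = 4.5.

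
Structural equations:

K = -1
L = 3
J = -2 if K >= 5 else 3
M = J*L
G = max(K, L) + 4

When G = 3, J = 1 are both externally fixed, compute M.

3

Under do(G = 3, J = 1), each intervened variable's structural equation is replaced by its fixed value.
M = J*L  [with J=1, L=3]  = 3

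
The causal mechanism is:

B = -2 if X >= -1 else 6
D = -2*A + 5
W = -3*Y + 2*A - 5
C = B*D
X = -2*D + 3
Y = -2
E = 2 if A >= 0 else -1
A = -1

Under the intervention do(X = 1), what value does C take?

-14

Under do(X=1), the mechanism X = -2*D + 3 is discarded; X is fixed at 1.
D = -2*A + 5  [with A=-1]  = 7
B = -2 if X >= -1 else 6  [with X=1]  = -2
C = B*D  [with B=-2, D=7]  = -14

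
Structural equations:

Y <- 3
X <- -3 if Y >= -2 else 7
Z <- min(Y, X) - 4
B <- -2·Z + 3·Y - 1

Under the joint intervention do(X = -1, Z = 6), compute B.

Setting X = -1, Z = 6 by intervention discards those variables' equations.
B = -2·Z + 3·Y - 1  [with Z=6, Y=3]  = -4

-4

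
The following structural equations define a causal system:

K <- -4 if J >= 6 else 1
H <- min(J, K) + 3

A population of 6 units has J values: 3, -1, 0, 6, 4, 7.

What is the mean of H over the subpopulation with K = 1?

Observing K=1 restricts to units where K's equation naturally yields 1: J ∈ {3, -1, 0, 4}. In that subpopulation H = 4, 2, 3, 4, mean 3.25.

3.25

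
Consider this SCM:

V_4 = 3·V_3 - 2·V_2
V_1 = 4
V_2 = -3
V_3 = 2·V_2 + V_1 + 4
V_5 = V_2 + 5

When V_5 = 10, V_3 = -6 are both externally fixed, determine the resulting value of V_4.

Under do(V_5 = 10, V_3 = -6), each intervened variable's structural equation is replaced by its fixed value.
V_4 = 3·V_3 - 2·V_2  [with V_3=-6, V_2=-3]  = -12

-12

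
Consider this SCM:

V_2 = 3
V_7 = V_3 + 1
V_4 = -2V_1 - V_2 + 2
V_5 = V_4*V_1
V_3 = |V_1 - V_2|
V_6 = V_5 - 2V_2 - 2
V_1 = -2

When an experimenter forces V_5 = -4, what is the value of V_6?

-12

The intervention breaks the incoming arrows to V_5: V_5 = V_4*V_1 no longer applies, and V_5 = -4.
V_6 = V_5 - 2V_2 - 2  [with V_5=-4, V_2=3]  = -12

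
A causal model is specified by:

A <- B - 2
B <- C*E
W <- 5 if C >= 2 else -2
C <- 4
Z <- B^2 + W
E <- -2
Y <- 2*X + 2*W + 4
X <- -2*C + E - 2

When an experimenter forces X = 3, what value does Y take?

20

The intervention breaks the incoming arrows to X: X <- -2*C + E - 2 no longer applies, and X = 3.
W = 5 if C >= 2 else -2  [with C=4]  = 5
Y = 2*X + 2*W + 4  [with X=3, W=5]  = 20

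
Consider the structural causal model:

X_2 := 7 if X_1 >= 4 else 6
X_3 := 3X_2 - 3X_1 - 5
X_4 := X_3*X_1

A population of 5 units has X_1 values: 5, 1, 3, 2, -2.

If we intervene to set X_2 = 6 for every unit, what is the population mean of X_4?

The intervention sets X_2=6 in all 5 units regardless of X_1. Recomputing X_4 per unit gives -10, 10, 12, 14, -38; average -2.4.

-2.4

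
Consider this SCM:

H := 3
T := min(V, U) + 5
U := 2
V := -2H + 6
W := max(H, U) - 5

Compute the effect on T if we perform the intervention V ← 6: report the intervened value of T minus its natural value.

The intervention breaks the incoming arrows to V: V := -2H + 6 no longer applies, and V = 6.
T = min(V, U) + 5  [with V=6, U=2]  = 7
Without intervention: V = -2H + 6  [with H=3]  = 0; T = min(V, U) + 5  [with V=0, U=2]  = 5.
Change = 7 − 5 = 2.

2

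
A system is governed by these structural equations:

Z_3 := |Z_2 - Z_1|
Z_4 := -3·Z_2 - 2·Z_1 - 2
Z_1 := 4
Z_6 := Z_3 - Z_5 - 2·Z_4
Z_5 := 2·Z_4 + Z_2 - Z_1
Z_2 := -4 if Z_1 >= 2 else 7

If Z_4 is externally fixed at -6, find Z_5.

-20

Intervening sets Z_4 = -6 and removes its equation (Z_4 := -3·Z_2 - 2·Z_1 - 2).
Z_2 = -4 if Z_1 >= 2 else 7  [with Z_1=4]  = -4
Z_5 = 2·Z_4 + Z_2 - Z_1  [with Z_4=-6, Z_2=-4, Z_1=4]  = -20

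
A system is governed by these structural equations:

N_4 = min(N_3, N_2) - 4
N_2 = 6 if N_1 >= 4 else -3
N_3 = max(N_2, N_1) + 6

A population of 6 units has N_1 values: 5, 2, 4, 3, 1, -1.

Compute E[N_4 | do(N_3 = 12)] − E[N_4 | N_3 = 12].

The intervention sets N_3=12 in all 6 units regardless of N_1. Recomputing N_4 per unit gives 2, -7, 2, -7, -7, -7; average -4.
Conditioning on N_3=12 selects the 2 unit(s) with N_1 ∈ {5, 4}. Their N_4 values: 2, 2. Mean = 2.
Difference = -4 − 2 = -6.

-6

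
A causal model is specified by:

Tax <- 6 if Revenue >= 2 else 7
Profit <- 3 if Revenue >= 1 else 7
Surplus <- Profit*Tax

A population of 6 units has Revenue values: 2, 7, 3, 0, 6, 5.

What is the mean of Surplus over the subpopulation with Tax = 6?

18

E[Surplus|Tax=6] averages over only the 5 units with Tax=6 (Revenue = 2, 7, 3, 6, 5): Surplus = 18, 18, 18, 18, 18, mean 18.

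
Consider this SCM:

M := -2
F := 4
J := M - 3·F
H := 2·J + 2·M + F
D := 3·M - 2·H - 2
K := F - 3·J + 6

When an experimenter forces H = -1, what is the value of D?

-6

Intervening sets H = -1 and removes its equation (H := 2·J + 2·M + F).
D = 3·M - 2·H - 2  [with M=-2, H=-1]  = -6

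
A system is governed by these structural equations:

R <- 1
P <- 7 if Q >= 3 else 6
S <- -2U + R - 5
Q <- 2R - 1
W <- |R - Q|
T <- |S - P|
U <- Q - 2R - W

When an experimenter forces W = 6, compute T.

4

The intervention breaks the incoming arrows to W: W <- |R - Q| no longer applies, and W = 6.
Q = 2R - 1  [with R=1]  = 1
U = Q - 2R - W  [with Q=1, R=1, W=6]  = -7
P = 7 if Q >= 3 else 6  [with Q=1]  = 6
S = -2U + R - 5  [with U=-7, R=1]  = 10
T = |S - P|  [with S=10, P=6]  = 4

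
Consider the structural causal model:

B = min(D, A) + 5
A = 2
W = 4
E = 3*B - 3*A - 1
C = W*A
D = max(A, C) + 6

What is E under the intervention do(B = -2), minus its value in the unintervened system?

-27

The intervention breaks the incoming arrows to B: B = min(D, A) + 5 no longer applies, and B = -2.
E = 3*B - 3*A - 1  [with B=-2, A=2]  = -13
Without intervention: C = W*A  [with W=4, A=2]  = 8; D = max(A, C) + 6  [with A=2, C=8]  = 14; B = min(D, A) + 5  [with D=14, A=2]  = 7; E = 3*B - 3*A - 1  [with B=7, A=2]  = 14.
Change = -13 − 14 = -27.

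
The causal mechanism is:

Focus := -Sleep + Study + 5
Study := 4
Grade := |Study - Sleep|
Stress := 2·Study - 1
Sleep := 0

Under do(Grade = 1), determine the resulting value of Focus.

9

The intervention breaks the incoming arrows to Grade: Grade := |Study - Sleep| no longer applies, and Grade = 1.
Since Focus is not a descendant of the intervened variable, it is unaffected.
Focus = -Sleep + Study + 5  [with Sleep=0, Study=4]  = 9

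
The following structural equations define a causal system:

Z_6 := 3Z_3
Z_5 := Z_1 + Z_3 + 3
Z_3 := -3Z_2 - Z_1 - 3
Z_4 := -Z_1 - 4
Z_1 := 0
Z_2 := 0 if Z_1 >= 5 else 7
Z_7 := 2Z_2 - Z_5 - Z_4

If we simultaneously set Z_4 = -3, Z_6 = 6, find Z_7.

Setting Z_4 = -3, Z_6 = 6 by intervention discards those variables' equations.
Z_2 = 0 if Z_1 >= 5 else 7  [with Z_1=0]  = 7
Z_3 = -3Z_2 - Z_1 - 3  [with Z_2=7, Z_1=0]  = -24
Z_5 = Z_1 + Z_3 + 3  [with Z_1=0, Z_3=-24]  = -21
Z_7 = 2Z_2 - Z_5 - Z_4  [with Z_2=7, Z_5=-21, Z_4=-3]  = 38

38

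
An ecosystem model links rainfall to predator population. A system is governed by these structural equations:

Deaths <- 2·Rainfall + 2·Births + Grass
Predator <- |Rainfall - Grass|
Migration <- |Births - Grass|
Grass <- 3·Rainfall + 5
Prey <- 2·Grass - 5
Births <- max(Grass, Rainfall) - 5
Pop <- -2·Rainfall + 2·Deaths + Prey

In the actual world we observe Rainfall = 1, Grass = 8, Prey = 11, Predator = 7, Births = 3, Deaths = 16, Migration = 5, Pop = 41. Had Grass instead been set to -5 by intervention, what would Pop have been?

-39

do(Grass=-5) replaces the equation Grass <- 3·Rainfall + 5 with the constant Grass = -5.
Prey = 2·Grass - 5  [with Grass=-5]  = -15
Births = max(Grass, Rainfall) - 5  [with Grass=-5, Rainfall=1]  = -4
Deaths = 2·Rainfall + 2·Births + Grass  [with Rainfall=1, Births=-4, Grass=-5]  = -11
Pop = -2·Rainfall + 2·Deaths + Prey  [with Rainfall=1, Deaths=-11, Prey=-15]  = -39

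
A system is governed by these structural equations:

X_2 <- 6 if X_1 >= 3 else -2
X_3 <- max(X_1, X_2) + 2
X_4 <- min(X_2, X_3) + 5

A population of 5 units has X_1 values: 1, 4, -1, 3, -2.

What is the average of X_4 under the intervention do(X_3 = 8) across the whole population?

6.2

Under do(X_3=8), X_3's equation is replaced by X_3=8 for every unit. Per-unit X_4: 3, 11, 3, 11, 3. Mean = 6.2.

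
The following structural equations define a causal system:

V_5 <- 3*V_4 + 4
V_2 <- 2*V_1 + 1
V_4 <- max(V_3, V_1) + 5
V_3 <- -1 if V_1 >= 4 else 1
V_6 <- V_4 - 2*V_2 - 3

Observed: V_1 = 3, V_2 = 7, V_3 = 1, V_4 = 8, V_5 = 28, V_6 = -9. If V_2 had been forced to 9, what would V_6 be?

-13

Under do(V_2=9), the mechanism V_2 <- 2*V_1 + 1 is discarded; V_2 is fixed at 9.
V_3 = -1 if V_1 >= 4 else 1  [with V_1=3]  = 1
V_4 = max(V_3, V_1) + 5  [with V_3=1, V_1=3]  = 8
V_6 = V_4 - 2*V_2 - 3  [with V_4=8, V_2=9]  = -13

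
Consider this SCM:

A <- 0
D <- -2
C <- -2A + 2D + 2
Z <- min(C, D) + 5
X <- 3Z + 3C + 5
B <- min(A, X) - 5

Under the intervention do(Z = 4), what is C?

-2

Under do(Z=4), the mechanism Z <- min(C, D) + 5 is discarded; Z is fixed at 4.
Since C is not a descendant of the intervened variable, it is unaffected.
C = -2A + 2D + 2  [with A=0, D=-2]  = -2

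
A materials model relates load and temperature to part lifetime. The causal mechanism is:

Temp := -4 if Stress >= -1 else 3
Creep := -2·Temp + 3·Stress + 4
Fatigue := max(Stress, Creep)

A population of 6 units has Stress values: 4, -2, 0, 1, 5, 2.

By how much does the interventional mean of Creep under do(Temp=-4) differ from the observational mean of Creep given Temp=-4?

-2.2

Every unit gets Temp=-4 under the intervention. Creep values become 24, 6, 12, 15, 27, 18; E[Creep|do(Temp=-4)] = 17.
E[Creep|Temp=-4] averages over only the 5 units with Temp=-4 (Stress = 4, 0, 1, 5, 2): Creep = 24, 12, 15, 27, 18, mean 19.2.
Difference = 17 − 19.2 = -2.2.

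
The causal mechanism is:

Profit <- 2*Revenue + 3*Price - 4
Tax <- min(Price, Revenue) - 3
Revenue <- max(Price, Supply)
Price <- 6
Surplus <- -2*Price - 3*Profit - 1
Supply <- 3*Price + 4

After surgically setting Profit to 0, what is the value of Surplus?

The intervention breaks the incoming arrows to Profit: Profit <- 2*Revenue + 3*Price - 4 no longer applies, and Profit = 0.
Surplus = -2*Price - 3*Profit - 1  [with Price=6, Profit=0]  = -13

-13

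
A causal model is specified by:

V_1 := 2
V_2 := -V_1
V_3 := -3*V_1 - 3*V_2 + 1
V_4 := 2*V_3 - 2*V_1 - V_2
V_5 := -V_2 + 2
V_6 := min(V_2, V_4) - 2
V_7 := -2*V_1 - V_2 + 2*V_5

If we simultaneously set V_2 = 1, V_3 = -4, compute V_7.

Under do(V_2 = 1, V_3 = -4), each intervened variable's structural equation is replaced by its fixed value.
V_5 = -V_2 + 2  [with V_2=1]  = 1
V_7 = -2*V_1 - V_2 + 2*V_5  [with V_1=2, V_2=1, V_5=1]  = -3

-3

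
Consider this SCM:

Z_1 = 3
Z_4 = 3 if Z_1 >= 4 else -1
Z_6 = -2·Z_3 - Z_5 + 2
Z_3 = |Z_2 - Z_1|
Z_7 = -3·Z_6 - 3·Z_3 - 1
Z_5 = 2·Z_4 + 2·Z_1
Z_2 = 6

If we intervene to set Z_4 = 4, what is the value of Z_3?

Under do(Z_4=4), the mechanism Z_4 = 3 if Z_1 >= 4 else -1 is discarded; Z_4 is fixed at 4.
Since Z_3 is not a descendant of the intervened variable, it is unaffected.
Z_3 = |Z_2 - Z_1|  [with Z_2=6, Z_1=3]  = 3

3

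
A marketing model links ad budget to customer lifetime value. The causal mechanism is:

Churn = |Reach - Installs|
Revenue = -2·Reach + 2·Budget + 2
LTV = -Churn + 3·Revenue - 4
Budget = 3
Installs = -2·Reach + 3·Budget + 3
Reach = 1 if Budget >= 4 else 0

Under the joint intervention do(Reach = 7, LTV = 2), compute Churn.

The joint intervention fixes Reach = 7, LTV = 2, removing each variable's own equation.
Installs = -2·Reach + 3·Budget + 3  [with Reach=7, Budget=3]  = -2
Churn = |Reach - Installs|  [with Reach=7, Installs=-2]  = 9

9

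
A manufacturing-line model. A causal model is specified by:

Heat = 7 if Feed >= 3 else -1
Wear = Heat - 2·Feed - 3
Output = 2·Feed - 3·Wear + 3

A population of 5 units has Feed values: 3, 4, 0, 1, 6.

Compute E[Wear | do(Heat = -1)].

-9.6

Under do(Heat=-1), Heat's equation is replaced by Heat=-1 for every unit. Per-unit Wear: -10, -12, -4, -6, -16. Mean = -9.6.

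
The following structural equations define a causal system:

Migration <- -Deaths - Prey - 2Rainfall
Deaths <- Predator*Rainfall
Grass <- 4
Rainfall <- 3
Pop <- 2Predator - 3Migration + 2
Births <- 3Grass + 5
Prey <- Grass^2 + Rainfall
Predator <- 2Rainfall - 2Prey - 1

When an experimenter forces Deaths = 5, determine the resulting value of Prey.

19

do(Deaths=5) replaces the equation Deaths <- Predator*Rainfall with the constant Deaths = 5.
Prey is not downstream of the intervention, so its value is determined by the original equations.
Prey = Grass^2 + Rainfall  [with Grass=4, Rainfall=3]  = 19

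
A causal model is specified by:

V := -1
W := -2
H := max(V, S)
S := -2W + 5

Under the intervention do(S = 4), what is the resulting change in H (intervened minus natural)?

The intervention breaks the incoming arrows to S: S := -2W + 5 no longer applies, and S = 4.
H = max(V, S)  [with V=-1, S=4]  = 4
Without intervention: S = -2W + 5  [with W=-2]  = 9; H = max(V, S)  [with V=-1, S=9]  = 9.
Change = 4 − 9 = -5.

-5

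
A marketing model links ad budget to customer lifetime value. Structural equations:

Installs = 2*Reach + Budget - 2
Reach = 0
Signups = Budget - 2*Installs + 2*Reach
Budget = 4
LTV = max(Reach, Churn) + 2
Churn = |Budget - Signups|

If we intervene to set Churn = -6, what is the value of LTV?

2

The intervention breaks the incoming arrows to Churn: Churn = |Budget - Signups| no longer applies, and Churn = -6.
LTV = max(Reach, Churn) + 2  [with Reach=0, Churn=-6]  = 2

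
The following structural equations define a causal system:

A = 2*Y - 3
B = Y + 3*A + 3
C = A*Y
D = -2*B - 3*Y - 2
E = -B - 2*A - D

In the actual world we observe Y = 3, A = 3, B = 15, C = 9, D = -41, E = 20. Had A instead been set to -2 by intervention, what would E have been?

Under do(A=-2), the mechanism A = 2*Y - 3 is discarded; A is fixed at -2.
B = Y + 3*A + 3  [with Y=3, A=-2]  = 0
D = -2*B - 3*Y - 2  [with B=0, Y=3]  = -11
E = -B - 2*A - D  [with B=0, A=-2, D=-11]  = 15

15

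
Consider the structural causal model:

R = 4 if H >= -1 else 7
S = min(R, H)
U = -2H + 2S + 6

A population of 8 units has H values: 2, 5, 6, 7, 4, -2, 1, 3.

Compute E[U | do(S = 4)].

7.5

Under do(S=4), S's equation is replaced by S=4 for every unit. Per-unit U: 10, 4, 2, 0, 6, 18, 12, 8. Mean = 7.5.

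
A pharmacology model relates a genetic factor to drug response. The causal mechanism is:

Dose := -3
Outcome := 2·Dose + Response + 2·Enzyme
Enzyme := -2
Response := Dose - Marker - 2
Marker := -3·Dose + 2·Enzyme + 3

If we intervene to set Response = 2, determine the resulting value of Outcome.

Intervening sets Response = 2 and removes its equation (Response := Dose - Marker - 2).
Outcome = 2·Dose + Response + 2·Enzyme  [with Dose=-3, Response=2, Enzyme=-2]  = -8

-8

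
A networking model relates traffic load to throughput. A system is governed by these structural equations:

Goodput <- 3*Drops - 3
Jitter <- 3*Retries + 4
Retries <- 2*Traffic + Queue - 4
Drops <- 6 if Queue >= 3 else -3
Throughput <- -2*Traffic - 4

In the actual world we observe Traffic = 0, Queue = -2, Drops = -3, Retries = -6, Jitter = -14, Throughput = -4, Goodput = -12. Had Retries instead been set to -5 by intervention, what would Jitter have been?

-11

Intervening sets Retries = -5 and removes its equation (Retries <- 2*Traffic + Queue - 4).
Jitter = 3*Retries + 4  [with Retries=-5]  = -11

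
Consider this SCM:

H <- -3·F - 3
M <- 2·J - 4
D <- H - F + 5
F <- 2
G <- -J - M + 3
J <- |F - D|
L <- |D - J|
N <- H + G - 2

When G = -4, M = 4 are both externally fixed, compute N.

-15

Under do(G = -4, M = 4), each intervened variable's structural equation is replaced by its fixed value.
H = -3·F - 3  [with F=2]  = -9
N = H + G - 2  [with H=-9, G=-4]  = -15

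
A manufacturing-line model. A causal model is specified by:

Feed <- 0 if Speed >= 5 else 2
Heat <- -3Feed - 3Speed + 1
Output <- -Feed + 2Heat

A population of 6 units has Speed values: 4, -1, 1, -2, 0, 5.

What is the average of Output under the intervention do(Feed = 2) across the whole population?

Under do(Feed=2), Feed's equation is replaced by Feed=2 for every unit. Per-unit Output: -36, -6, -18, 0, -12, -42. Mean = -19.

-19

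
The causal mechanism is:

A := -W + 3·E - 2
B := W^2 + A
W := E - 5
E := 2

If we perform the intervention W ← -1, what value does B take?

6

Under do(W=-1), the mechanism W := E - 5 is discarded; W is fixed at -1.
A = -W + 3·E - 2  [with W=-1, E=2]  = 5
B = W^2 + A  [with W=-1, A=5]  = 6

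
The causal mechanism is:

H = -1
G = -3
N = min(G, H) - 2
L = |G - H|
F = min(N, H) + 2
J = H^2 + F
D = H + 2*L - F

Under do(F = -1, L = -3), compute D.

Setting F = -1, L = -3 by intervention discards those variables' equations.
D = H + 2*L - F  [with H=-1, L=-3, F=-1]  = -6

-6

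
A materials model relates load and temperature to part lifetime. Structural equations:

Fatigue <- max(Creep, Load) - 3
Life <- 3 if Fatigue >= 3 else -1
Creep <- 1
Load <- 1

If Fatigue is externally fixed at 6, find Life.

3

The intervention breaks the incoming arrows to Fatigue: Fatigue <- max(Creep, Load) - 3 no longer applies, and Fatigue = 6.
Life = 3 if Fatigue >= 3 else -1  [with Fatigue=6]  = 3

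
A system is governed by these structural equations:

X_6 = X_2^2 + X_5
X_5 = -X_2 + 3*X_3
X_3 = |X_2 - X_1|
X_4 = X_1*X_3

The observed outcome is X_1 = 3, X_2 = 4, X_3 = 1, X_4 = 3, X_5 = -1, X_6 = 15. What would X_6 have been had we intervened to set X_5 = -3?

The intervention breaks the incoming arrows to X_5: X_5 = -X_2 + 3*X_3 no longer applies, and X_5 = -3.
X_6 = X_2^2 + X_5  [with X_2=4, X_5=-3]  = 13

13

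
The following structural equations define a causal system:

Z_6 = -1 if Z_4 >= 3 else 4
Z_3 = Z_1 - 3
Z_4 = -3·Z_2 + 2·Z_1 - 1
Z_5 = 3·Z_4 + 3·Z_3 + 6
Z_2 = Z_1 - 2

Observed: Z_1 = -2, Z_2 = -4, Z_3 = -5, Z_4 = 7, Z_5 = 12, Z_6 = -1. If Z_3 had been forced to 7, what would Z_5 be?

do(Z_3=7) replaces the equation Z_3 = Z_1 - 3 with the constant Z_3 = 7.
Z_2 = Z_1 - 2  [with Z_1=-2]  = -4
Z_4 = -3·Z_2 + 2·Z_1 - 1  [with Z_2=-4, Z_1=-2]  = 7
Z_5 = 3·Z_4 + 3·Z_3 + 6  [with Z_4=7, Z_3=7]  = 48

48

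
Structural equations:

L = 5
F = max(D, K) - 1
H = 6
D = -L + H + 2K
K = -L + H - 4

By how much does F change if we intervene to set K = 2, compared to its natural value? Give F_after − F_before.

do(K=2) replaces the equation K = -L + H - 4 with the constant K = 2.
D = -L + H + 2K  [with L=5, H=6, K=2]  = 5
F = max(D, K) - 1  [with D=5, K=2]  = 4
Without intervention: K = -L + H - 4  [with L=5, H=6]  = -3; D = -L + H + 2K  [with L=5, H=6, K=-3]  = -5; F = max(D, K) - 1  [with D=-5, K=-3]  = -4.
Change = 4 − (-4) = 8.

8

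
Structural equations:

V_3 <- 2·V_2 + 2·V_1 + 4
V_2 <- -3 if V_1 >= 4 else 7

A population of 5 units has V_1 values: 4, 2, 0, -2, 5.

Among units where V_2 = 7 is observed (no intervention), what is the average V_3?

Observing V_2=7 restricts to units where V_2's equation naturally yields 7: V_1 ∈ {2, 0, -2}. In that subpopulation V_3 = 22, 18, 14, mean 18.

18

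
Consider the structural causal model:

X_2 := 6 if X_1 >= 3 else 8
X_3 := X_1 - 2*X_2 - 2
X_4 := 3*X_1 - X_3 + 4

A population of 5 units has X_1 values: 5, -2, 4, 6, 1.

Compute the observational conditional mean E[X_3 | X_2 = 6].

Conditioning on X_2=6 selects the 3 unit(s) with X_1 ∈ {5, 4, 6}. Their X_3 values: -9, -10, -8. Mean = -9.

-9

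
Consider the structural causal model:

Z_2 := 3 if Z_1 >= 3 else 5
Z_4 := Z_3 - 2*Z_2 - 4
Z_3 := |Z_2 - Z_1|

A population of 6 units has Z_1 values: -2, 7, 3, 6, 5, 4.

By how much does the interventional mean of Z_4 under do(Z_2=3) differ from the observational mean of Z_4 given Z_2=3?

0.5

The intervention sets Z_2=3 in all 6 units regardless of Z_1. Recomputing Z_4 per unit gives -5, -6, -10, -7, -8, -9; average -7.5.
Observing Z_2=3 restricts to units where Z_2's equation naturally yields 3: Z_1 ∈ {7, 3, 6, 5, 4}. In that subpopulation Z_4 = -6, -10, -7, -8, -9, mean -8.
Difference = -7.5 − (-8) = 0.5.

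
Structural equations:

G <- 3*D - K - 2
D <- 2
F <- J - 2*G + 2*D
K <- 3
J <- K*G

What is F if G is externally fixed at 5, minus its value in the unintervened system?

do(G=5) replaces the equation G <- 3*D - K - 2 with the constant G = 5.
J = K*G  [with K=3, G=5]  = 15
F = J - 2*G + 2*D  [with J=15, G=5, D=2]  = 9
Without intervention: G = 3*D - K - 2  [with D=2, K=3]  = 1; J = K*G  [with K=3, G=1]  = 3; F = J - 2*G + 2*D  [with J=3, G=1, D=2]  = 5.
Change = 9 − 5 = 4.

4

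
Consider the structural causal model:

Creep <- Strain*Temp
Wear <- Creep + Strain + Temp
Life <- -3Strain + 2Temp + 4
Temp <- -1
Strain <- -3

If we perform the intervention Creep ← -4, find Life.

11

do(Creep=-4) replaces the equation Creep <- Strain*Temp with the constant Creep = -4.
Life is not downstream of the intervention, so its value is determined by the original equations.
Life = -3Strain + 2Temp + 4  [with Strain=-3, Temp=-1]  = 11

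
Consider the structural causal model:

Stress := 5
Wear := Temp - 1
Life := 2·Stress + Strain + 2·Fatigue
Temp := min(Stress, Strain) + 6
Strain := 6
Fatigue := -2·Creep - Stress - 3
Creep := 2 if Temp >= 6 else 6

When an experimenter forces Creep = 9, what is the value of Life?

-36

The intervention breaks the incoming arrows to Creep: Creep := 2 if Temp >= 6 else 6 no longer applies, and Creep = 9.
Fatigue = -2·Creep - Stress - 3  [with Creep=9, Stress=5]  = -26
Life = 2·Stress + Strain + 2·Fatigue  [with Stress=5, Strain=6, Fatigue=-26]  = -36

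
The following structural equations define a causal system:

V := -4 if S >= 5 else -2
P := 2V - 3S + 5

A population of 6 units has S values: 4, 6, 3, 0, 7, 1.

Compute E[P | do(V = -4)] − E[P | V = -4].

The intervention sets V=-4 in all 6 units regardless of S. Recomputing P per unit gives -15, -21, -12, -3, -24, -6; average -13.5.
Observing V=-4 restricts to units where V's equation naturally yields -4: S ∈ {6, 7}. In that subpopulation P = -21, -24, mean -22.5.
Difference = -13.5 − (-22.5) = 9.

9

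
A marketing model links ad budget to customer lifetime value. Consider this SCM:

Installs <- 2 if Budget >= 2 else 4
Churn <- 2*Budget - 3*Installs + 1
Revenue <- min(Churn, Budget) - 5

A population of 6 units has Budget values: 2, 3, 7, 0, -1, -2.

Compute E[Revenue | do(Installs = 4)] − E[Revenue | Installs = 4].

5

Under do(Installs=4), Installs's equation is replaced by Installs=4 for every unit. Per-unit Revenue: -12, -10, -2, -16, -18, -20. Mean = -13.
Conditioning on Installs=4 selects the 3 unit(s) with Budget ∈ {0, -1, -2}. Their Revenue values: -16, -18, -20. Mean = -18.
Difference = -13 − (-18) = 5.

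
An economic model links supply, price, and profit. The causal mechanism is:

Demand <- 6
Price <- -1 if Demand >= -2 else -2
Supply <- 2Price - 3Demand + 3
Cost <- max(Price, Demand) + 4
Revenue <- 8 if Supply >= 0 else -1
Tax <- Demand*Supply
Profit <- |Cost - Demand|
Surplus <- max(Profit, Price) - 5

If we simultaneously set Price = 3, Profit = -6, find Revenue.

Setting Price = 3, Profit = -6 by intervention discards those variables' equations.
Supply = 2Price - 3Demand + 3  [with Price=3, Demand=6]  = -9
Revenue = 8 if Supply >= 0 else -1  [with Supply=-9]  = -1

-1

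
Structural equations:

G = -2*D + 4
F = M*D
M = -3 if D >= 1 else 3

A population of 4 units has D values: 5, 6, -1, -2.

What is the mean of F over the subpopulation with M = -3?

Conditioning on M=-3 selects the 2 unit(s) with D ∈ {5, 6}. Their F values: -15, -18. Mean = -16.5.

-16.5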